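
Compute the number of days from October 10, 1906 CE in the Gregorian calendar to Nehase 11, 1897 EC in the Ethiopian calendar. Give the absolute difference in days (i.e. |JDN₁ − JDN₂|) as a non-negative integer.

419

First date → JDN 2417494; second date → JDN 2417075.
The interval is |2417494 − 2417075| = 419 days.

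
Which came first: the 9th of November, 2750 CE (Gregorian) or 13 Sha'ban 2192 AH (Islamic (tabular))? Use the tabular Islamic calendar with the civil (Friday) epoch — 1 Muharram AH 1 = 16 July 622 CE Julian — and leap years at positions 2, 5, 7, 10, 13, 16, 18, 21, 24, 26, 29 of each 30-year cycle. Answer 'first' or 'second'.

First date → JDN 2725789; second date → JDN 2725076.
JDN 2725076 < JDN 2725789, so the second date is earlier.

second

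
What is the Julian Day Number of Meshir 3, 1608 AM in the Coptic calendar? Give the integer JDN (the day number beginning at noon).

2412139

In the Gregorian calendar the same day is 10 February 1892.
JDN 2299161 is 15 October 1582 CE (Gregorian); the target day is +112978 days from there, so JDN = 2412139.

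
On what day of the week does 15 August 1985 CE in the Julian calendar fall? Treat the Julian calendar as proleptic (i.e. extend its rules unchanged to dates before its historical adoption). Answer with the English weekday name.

Wednesday

This is JDN 2446306 (28 August 1985 Gregorian).
2446306 ≡ 2 (mod 7); counting from Monday = 0 gives Wednesday.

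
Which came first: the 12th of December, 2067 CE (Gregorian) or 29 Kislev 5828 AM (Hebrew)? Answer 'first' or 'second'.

Converting both to JDN: 2476362 vs 2476356; the smaller is the second.

second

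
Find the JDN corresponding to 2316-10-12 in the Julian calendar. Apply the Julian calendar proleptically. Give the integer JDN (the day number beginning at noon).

In the Gregorian calendar the same day is 28 October 2316.
JDN 2299161 is 15 October 1582 CE (Gregorian); the target day is +268101 days from there, so JDN = 2567262.

2567262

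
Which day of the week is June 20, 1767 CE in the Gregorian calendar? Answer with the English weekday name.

2366614 ≡ 5 (mod 7); counting from Monday = 0 gives Saturday.

Saturday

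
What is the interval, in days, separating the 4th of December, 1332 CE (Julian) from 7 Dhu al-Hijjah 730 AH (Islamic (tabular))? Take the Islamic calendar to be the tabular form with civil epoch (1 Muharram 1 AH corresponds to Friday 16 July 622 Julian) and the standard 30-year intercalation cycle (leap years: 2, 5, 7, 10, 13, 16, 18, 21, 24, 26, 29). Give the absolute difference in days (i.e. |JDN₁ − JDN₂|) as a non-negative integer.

JDN of the first date = 2207909.
JDN of the second date = 2207104.
|2207104 − 2207909| = 805.

805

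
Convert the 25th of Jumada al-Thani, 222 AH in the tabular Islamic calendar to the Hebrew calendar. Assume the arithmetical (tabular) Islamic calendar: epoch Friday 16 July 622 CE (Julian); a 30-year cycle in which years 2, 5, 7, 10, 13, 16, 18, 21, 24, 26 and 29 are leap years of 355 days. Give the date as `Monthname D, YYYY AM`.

Sivan 27, 4597 AM

Julian Day Number of the source date = 2026927.
Converting JDN 2026927 to the Hebrew calendar gives 27 Sivan 4597 AM.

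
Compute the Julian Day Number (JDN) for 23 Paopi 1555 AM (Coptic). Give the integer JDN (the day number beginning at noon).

2392680

In the Gregorian calendar the same day is 1 November 1838.
JDN 2400001 is 17 November 1858 CE (Gregorian), MJD 0; the target day is −7321 days from there, so JDN = 2392680.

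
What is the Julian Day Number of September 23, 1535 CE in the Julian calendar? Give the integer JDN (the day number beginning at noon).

Equivalently 3 October 1535 (proleptic Gregorian).
JDN 2299161 is 15 October 1582 CE (Gregorian); the target day is −17179 days from there, so JDN = 2281982.

2281982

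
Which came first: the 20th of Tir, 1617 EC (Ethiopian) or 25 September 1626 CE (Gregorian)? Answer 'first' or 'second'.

First date → JDN 2314604; second date → JDN 2315212.
JDN 2314604 < JDN 2315212, so the first date is earlier.

first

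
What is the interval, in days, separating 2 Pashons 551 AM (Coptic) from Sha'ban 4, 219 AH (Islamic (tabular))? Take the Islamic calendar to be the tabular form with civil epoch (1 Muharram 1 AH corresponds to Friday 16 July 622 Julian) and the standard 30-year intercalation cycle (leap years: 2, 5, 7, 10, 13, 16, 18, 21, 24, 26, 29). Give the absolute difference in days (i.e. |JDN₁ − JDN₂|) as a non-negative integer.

JDN of the first date = 2026158.
JDN of the second date = 2025902.
|2025902 − 2026158| = 256.

256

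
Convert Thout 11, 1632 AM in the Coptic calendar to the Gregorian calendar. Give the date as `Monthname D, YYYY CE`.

Both dates share Julian Day Number 2420763; in the Gregorian calendar that is 22 September 1915 CE.

September 22, 1915 CE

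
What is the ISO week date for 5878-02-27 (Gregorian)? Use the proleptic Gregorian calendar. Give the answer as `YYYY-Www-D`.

The weekday is Wednesday (ISO weekday 3).
That Wednesday belongs to ISO week 9 of ISO year 5878.

5878-W09-3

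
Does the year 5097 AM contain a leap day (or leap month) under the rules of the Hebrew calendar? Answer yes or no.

no

Hebrew year 5097 is year 5 of its 19-year Metonic cycle; leap years are at positions 3, 6, 8, 11, 14, 17, 19, so it is a common year (12 months).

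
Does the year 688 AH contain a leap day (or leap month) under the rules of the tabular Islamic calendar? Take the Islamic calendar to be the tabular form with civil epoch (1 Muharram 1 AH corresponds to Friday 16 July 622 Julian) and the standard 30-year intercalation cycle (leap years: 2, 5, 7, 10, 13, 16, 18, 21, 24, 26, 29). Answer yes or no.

Year 688 AH is year 28 of its 30-year cycle; leap positions are 2, 5, 7, 10, 13, 16, 18, 21, 24, 26, 29, so it is a common year (354 days).

no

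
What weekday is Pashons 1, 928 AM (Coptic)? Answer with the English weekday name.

Equivalently 3 May 1212 Gregorian, JDN 2163857.
Since JDN mod 7 = 3 (0 = Monday), the day is Thursday.

Thursday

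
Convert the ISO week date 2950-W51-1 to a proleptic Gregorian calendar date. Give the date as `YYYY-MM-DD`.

2950-12-14

ISO week 1 of 2950 is the week containing the first Thursday of 2950.
Week 51, day 1 (Monday) lands on 2950-12-14.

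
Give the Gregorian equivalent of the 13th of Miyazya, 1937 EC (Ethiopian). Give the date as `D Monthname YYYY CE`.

21 April 1945 CE

Both dates share Julian Day Number 2431567; in the Gregorian calendar that is 21 April 1945 CE.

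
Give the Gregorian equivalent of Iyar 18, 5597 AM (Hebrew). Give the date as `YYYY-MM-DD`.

Julian Day Number of the source date = 2392153.
Converting JDN 2392153 to the Gregorian calendar gives 23 May 1837 CE.

1837-05-23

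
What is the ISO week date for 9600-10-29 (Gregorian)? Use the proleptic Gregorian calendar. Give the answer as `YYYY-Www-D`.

The weekday is Sunday (ISO weekday 7).
That Sunday belongs to ISO week 43 of ISO year 9600.

9600-W43-7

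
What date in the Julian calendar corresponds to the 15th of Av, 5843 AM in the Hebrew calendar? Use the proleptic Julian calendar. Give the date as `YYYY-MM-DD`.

2083-07-17

The source date corresponds to 30 July 2083 in the Gregorian calendar (JDN 2482071).
That day falls on 17 July 2083 CE in the Julian calendar.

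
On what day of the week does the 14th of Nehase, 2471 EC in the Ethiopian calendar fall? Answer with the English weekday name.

In the Gregorian calendar this is 23 August 2479 (JDN 2626731).
Since JDN mod 7 = 2 (0 = Monday), the day is Wednesday.

Wednesday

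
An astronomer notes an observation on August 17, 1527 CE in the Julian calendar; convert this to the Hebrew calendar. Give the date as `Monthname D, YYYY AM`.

Elul 20, 5287 AM

Both dates share Julian Day Number 2279023; in the Hebrew calendar that is 20 Elul 5287 AM.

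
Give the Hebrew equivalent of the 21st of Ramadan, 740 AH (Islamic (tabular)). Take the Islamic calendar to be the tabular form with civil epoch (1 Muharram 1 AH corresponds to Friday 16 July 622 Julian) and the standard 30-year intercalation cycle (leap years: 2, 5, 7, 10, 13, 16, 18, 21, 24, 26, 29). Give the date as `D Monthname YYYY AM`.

21 Adar II 5100 AM

The source date corresponds to 29 March 1340 in the proleptic Gregorian calendar (JDN 2210573).
That day falls on 21 Adar II 5100 AM in the Hebrew calendar.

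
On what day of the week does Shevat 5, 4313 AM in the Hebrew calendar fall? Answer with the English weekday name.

Equivalently 8 January 553 Gregorian, JDN 1923047.
1923047 ≡ 0 (mod 7); counting from Monday = 0 gives Monday.

Monday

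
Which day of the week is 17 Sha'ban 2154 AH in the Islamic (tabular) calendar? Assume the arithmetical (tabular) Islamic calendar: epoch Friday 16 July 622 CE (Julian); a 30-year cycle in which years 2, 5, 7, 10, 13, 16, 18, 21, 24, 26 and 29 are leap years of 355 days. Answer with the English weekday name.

Thursday

Equivalently 18 January 2712 Gregorian, JDN 2711614.
Since JDN mod 7 = 3 (0 = Monday), the day is Thursday.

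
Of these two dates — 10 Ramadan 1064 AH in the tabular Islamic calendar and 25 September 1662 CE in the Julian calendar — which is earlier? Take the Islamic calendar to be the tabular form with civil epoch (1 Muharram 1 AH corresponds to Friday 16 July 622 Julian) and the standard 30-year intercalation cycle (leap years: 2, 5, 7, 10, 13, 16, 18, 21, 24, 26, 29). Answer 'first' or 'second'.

first

First date → JDN 2325377; second date → JDN 2328371.
JDN 2325377 < JDN 2328371, so the first date is earlier.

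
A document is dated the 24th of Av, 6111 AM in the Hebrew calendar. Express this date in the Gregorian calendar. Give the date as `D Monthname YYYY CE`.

17 August 2351 CE

Julian Day Number of the source date = 2579973.
Converting JDN 2579973 to the Gregorian calendar gives 17 August 2351 CE.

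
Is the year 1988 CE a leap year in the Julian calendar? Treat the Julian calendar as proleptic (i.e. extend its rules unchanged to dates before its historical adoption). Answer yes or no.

yes

1988 mod 4 = 0, so it is a leap year in the Julian calendar.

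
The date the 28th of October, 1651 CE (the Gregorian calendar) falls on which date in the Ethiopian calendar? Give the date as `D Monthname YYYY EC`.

Both dates share Julian Day Number 2324376; in the Ethiopian calendar that is 20 Tikimt 1644 EC.

20 Tikimt 1644 EC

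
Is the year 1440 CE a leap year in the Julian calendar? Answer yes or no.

1440 mod 4 = 0, so it is a leap year in the Julian calendar.

yes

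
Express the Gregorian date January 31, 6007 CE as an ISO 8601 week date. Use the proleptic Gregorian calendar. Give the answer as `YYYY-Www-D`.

6007-W05-3

The weekday is Wednesday (ISO weekday 3).
That Wednesday belongs to ISO week 5 of ISO year 6007.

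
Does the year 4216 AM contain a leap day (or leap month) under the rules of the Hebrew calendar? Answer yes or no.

Hebrew year 4216 is year 17 of its 19-year Metonic cycle; leap years are at positions 3, 6, 8, 11, 14, 17, 19, so it is a leap year (13 months).

yes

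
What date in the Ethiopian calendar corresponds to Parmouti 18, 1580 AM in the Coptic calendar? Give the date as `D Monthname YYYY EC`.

18 Miyazya 1856 EC

Both dates share Julian Day Number 2401987; in the Ethiopian calendar that is 18 Miyazya 1856 EC.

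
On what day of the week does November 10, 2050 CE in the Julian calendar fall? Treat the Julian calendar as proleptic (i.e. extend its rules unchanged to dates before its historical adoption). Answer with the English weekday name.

This is JDN 2470134 (23 November 2050 Gregorian).
2470134 ≡ 2 (mod 7); counting from Monday = 0 gives Wednesday.

Wednesday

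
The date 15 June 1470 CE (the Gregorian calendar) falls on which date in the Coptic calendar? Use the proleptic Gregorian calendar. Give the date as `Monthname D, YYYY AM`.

Both dates share Julian Day Number 2258132; in the Coptic calendar that is 12 Paoni 1186 AM.

Paoni 12, 1186 AM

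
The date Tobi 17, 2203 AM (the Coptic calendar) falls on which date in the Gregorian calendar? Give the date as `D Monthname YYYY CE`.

Both dates share Julian Day Number 2629446; in the Gregorian calendar that is 28 January 2487 CE.

28 January 2487 CE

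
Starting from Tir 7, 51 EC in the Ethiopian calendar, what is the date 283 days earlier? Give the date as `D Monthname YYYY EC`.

Counting 283 days back from JDN 1742609 reaches JDN 1742326, which is 29 Megabit 50 EC.

29 Megabit 50 EC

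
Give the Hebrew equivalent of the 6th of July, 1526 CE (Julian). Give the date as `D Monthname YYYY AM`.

25 Tammuz 5286 AM

The source date corresponds to 16 July 1526 in the proleptic Gregorian calendar (JDN 2278616).
That day falls on 25 Tammuz 5286 AM in the Hebrew calendar.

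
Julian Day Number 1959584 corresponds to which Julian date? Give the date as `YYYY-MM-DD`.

JDN 1959584 is 21 January 653 in the proleptic Gregorian calendar.
In the Julian calendar that day is 0653-01-18.

0653-01-18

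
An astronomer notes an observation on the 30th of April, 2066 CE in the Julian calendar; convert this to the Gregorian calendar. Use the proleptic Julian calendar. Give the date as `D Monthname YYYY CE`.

13 May 2066 CE

The Julian–Gregorian offset here is 13 days (Julian trailing).
30 April 2066 Julian + 13 days → 13 May 2066 Gregorian.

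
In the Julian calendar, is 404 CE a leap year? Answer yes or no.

yes

404 mod 4 = 0, so it is a leap year in the Julian calendar.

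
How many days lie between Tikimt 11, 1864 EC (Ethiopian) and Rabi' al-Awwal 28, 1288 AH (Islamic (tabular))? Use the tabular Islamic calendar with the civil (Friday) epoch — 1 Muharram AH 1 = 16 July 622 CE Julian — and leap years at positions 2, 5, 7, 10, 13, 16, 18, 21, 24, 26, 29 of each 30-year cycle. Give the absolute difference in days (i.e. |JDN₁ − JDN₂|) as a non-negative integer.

126

JDN of the first date = 2404722.
JDN of the second date = 2404596.
|2404596 − 2404722| = 126.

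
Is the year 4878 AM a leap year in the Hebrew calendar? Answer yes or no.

Hebrew year 4878 is year 14 of its 19-year Metonic cycle; leap years are at positions 3, 6, 8, 11, 14, 17, 19, so it is a leap year (13 months).

yes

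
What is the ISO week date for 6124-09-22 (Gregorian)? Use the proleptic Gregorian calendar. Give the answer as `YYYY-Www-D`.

6124-W38-5

The weekday is Friday (ISO weekday 5).
That Friday belongs to ISO week 38 of ISO year 6124.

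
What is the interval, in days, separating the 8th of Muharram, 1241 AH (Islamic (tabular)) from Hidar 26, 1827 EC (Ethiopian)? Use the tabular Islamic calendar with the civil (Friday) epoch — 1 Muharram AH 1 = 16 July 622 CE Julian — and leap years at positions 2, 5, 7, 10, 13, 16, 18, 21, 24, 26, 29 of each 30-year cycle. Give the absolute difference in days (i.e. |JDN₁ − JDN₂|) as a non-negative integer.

JDN of the first date = 2387862.
JDN of the second date = 2391252.
|2391252 − 2387862| = 3390.

3390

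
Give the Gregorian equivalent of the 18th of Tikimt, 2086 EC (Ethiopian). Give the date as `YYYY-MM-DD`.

Both dates share Julian Day Number 2485814; in the Gregorian calendar that is 28 October 2093 CE.

2093-10-28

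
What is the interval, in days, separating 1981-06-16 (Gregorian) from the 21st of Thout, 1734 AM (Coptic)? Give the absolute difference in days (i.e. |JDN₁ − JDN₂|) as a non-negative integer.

JDN of the first date = 2444772.
JDN of the second date = 2458028.
|2458028 − 2444772| = 13256.

13256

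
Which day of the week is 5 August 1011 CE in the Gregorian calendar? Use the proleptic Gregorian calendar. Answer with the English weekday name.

Since JDN mod 7 = 0 (0 = Monday), the day is Monday.

Monday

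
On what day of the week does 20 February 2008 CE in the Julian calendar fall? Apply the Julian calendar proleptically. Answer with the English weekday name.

Tuesday

In the Gregorian calendar this is 4 March 2008 (JDN 2454530).
Since JDN mod 7 = 1 (0 = Monday), the day is Tuesday.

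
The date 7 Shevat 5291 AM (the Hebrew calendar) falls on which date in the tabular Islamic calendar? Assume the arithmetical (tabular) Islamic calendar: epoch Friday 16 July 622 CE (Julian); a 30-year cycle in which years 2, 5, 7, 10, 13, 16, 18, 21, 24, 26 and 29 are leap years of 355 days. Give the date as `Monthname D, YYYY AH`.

Both dates share Julian Day Number 2280280; in the tabular Islamic calendar that is 6 Jumada al-Thani 937 AH.

Jumada al-Thani 6, 937 AH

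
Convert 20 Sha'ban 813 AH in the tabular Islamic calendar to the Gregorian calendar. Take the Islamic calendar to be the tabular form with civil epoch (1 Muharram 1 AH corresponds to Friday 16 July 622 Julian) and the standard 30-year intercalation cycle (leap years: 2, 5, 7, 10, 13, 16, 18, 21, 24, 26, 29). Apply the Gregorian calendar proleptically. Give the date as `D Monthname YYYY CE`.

27 December 1410 CE

Julian Day Number of the source date = 2236412.
Converting JDN 2236412 to the Gregorian calendar gives 27 December 1410 CE.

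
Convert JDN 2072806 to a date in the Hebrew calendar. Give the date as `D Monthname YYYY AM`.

The proleptic Gregorian equivalent of JDN 2072806 is 18 January 963.
In the Hebrew calendar that day is 16 Shevat 4723 AM.

16 Shevat 4723 AM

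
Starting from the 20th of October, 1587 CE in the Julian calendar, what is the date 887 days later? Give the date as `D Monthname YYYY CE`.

JDN of the 20th of October, 1587 CE = 2301002.
2301002 + 887 = 2301889.
JDN 2301889 in the Julian calendar is 25 March 1590 CE.

25 March 1590 CE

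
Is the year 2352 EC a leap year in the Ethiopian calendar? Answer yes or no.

2352 mod 4 = 0; in the Ethiopian calendar a year is leap when year mod 4 = 3, so it is a common year.

no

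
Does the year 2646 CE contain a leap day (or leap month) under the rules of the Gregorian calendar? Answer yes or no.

no

2646 is not divisible by 4, so it is a common year.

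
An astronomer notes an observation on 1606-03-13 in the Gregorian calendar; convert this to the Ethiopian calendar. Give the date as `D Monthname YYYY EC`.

Julian Day Number of the source date = 2307711.
Converting JDN 2307711 to the Ethiopian calendar gives 7 Megabit 1598 EC.

7 Megabit 1598 EC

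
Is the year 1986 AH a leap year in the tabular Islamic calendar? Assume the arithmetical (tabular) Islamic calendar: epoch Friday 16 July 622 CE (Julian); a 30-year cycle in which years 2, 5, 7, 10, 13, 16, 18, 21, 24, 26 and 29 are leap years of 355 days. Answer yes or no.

Year 1986 AH is year 6 of its 30-year cycle; leap positions are 2, 5, 7, 10, 13, 16, 18, 21, 24, 26, 29, so it is a common year (354 days).

no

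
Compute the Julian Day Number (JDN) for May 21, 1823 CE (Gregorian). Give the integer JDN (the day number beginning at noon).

JDN 2299161 is 15 October 1582 CE (Gregorian); the target day is +87876 days from there, so JDN = 2387037.

2387037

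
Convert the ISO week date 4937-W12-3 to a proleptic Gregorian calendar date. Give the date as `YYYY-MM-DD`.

4937-03-20

ISO week 1 of 4937 is the week containing the first Thursday of 4937.
Week 12, day 3 (Wednesday) lands on 4937-03-20.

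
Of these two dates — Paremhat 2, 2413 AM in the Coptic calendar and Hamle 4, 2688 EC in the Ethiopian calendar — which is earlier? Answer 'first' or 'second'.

First date → JDN 2706194; second date → JDN 2705951.
JDN 2705951 < JDN 2706194, so the second date is earlier.

second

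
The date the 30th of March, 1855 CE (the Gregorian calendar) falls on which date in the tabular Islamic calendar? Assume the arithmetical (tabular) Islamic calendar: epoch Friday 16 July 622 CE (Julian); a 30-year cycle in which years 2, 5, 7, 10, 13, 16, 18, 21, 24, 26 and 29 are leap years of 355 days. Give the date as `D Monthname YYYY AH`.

11 Rajab 1271 AH

Both dates share Julian Day Number 2398673; in the tabular Islamic calendar that is 11 Rajab 1271 AH.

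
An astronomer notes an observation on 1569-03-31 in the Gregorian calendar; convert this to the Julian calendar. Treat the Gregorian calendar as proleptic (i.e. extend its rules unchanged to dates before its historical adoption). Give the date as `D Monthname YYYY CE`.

21 March 1569 CE

At this point the Julian calendar is 10 days behind the Gregorian.
31 March 1569 Gregorian − 10 days → 21 March 1569 Julian.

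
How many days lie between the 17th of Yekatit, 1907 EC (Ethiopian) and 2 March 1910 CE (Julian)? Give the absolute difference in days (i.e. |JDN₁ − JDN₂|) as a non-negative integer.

1807

JDN of the first date = 2420553.
JDN of the second date = 2418746.
|2418746 − 2420553| = 1807.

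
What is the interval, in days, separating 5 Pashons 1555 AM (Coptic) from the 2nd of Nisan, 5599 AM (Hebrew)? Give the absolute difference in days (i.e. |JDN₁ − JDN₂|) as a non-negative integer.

JDN of the first date = 2392872.
JDN of the second date = 2392816.
|2392816 − 2392872| = 56.

56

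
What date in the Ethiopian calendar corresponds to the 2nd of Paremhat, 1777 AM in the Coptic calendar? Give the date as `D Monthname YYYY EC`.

2 Megabit 2053 EC

Julian Day Number of the source date = 2473895.
Converting JDN 2473895 to the Ethiopian calendar gives 2 Megabit 2053 EC.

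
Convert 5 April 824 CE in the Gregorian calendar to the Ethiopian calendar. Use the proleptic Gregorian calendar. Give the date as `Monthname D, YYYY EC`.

Miyazya 6, 816 EC

Julian Day Number of the source date = 2022115.
Converting JDN 2022115 to the Ethiopian calendar gives 6 Miyazya 816 EC.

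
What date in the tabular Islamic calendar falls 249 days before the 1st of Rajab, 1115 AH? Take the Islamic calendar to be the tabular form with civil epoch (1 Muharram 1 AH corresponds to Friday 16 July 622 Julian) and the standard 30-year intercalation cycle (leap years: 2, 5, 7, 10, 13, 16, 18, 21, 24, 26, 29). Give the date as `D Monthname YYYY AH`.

JDN of the 1st of Rajab, 1115 AH = 2343381.
2343381 − 249 = 2343132.
JDN 2343132 in the tabular Islamic calendar is 17 Shawwal 1114 AH.

17 Shawwal 1114 AH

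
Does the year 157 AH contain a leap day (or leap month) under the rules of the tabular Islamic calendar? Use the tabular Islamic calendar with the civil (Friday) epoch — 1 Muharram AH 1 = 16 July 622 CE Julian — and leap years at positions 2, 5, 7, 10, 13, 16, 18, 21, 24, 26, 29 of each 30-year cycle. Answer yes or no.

yes

Year 157 AH is year 7 of its 30-year cycle; leap positions are 2, 5, 7, 10, 13, 16, 18, 21, 24, 26, 29, so it is a leap year (355 days).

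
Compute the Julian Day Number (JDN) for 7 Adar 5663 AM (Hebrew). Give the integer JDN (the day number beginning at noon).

Equivalently 6 March 1903 (Gregorian).
JDN 2299161 is 15 October 1582 CE (Gregorian); the target day is +117019 days from there, so JDN = 2416180.

2416180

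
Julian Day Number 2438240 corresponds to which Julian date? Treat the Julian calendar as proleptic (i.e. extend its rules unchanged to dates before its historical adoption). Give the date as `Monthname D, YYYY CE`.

July 16, 1963 CE

The Gregorian equivalent of JDN 2438240 is 29 July 1963.
In the Julian calendar that day is July 16, 1963 CE.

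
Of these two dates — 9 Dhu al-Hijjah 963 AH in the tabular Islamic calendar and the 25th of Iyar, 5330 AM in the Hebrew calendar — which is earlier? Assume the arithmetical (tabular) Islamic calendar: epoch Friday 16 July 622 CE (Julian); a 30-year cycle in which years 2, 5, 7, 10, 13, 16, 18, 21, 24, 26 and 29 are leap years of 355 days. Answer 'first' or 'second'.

Converting both to JDN: 2289674 vs 2294620; the smaller is the first.

first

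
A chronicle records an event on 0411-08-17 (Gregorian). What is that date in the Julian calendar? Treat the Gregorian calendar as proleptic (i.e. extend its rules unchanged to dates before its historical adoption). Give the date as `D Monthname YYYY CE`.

For dates in this range the Gregorian date is 1 day ahead of the Julian.
17 August 411 Gregorian − 1 day → 16 August 411 Julian.

16 August 411 CE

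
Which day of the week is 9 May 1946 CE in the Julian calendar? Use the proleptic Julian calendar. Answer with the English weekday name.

This is JDN 2431963 (22 May 1946 Gregorian).
Since JDN mod 7 = 2 (0 = Monday), the day is Wednesday.

Wednesday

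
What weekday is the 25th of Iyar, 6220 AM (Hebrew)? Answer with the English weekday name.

This is JDN 2619693 (16 May 2460 Gregorian).
Since JDN mod 7 = 6 (0 = Monday), the day is Sunday.

Sunday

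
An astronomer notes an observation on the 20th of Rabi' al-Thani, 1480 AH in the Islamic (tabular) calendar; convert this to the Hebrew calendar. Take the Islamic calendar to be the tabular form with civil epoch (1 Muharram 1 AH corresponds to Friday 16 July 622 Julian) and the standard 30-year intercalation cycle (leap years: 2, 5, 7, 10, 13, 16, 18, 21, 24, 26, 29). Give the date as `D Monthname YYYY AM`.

21 Tishrei 5818 AM

Both dates share Julian Day Number 2472656; in the Hebrew calendar that is 21 Tishrei 5818 AM.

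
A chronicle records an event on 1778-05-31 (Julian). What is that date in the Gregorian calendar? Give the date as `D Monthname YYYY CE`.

The Julian–Gregorian offset here is 11 days (Julian trailing).
31 May 1778 Julian + 11 days → 11 June 1778 Gregorian.

11 June 1778 CE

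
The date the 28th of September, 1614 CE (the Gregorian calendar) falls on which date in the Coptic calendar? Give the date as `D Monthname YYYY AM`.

21 Thout 1331 AM

Julian Day Number of the source date = 2310832.
Converting JDN 2310832 to the Coptic calendar gives 21 Thout 1331 AM.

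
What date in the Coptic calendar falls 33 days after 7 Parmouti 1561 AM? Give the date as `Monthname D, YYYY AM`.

JDN of 7 Parmouti 1561 AM = 2395036.
2395036 + 33 = 2395069.
JDN 2395069 in the Coptic calendar is Pashons 10, 1561 AM.

Pashons 10, 1561 AM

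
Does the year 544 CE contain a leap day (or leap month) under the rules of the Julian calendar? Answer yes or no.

yes

544 mod 4 = 0, so it is a leap year in the Julian calendar.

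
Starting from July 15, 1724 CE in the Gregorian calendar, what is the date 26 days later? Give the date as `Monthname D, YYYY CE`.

JDN of July 15, 1724 CE = 2350934.
2350934 + 26 = 2350960.
JDN 2350960 in the Gregorian calendar is August 10, 1724 CE.

August 10, 1724 CE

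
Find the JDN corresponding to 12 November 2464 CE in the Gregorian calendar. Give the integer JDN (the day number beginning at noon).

JDN 2451545 is 1 January 2000 CE (Gregorian); the target day is +169789 days from there, so JDN = 2621334.

2621334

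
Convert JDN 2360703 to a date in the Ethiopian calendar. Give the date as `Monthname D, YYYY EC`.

The Gregorian equivalent of JDN 2360703 is 14 April 1751.
In the Ethiopian calendar that day is Miyazya 8, 1743 EC.

Miyazya 8, 1743 EC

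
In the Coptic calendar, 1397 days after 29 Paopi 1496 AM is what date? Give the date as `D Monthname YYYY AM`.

The starting date is JDN 2371137; 2371137 + 1397 = 2372534.
JDN 2372534 corresponds to 1 Pi Kogi Enavot 1499 AM.

1 Pi Kogi Enavot 1499 AM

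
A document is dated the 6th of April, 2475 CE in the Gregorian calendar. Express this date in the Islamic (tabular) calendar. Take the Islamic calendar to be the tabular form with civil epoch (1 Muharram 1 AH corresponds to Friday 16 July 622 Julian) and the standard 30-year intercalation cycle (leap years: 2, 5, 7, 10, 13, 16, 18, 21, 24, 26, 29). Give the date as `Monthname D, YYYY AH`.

Julian Day Number of the source date = 2625131.
Converting JDN 2625131 to the tabular Islamic calendar gives 29 Rajab 1910 AH.

Rajab 29, 1910 AH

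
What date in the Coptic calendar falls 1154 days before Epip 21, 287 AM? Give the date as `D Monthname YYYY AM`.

The starting date is JDN 1929811; 1929811 − 1154 = 1928657.
JDN 1928657 corresponds to 22 Pashons 284 AM.

22 Pashons 284 AM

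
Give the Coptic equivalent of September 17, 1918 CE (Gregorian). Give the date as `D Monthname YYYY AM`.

Julian Day Number of the source date = 2421854.
Converting JDN 2421854 to the Coptic calendar gives 7 Thout 1635 AM.

7 Thout 1635 AM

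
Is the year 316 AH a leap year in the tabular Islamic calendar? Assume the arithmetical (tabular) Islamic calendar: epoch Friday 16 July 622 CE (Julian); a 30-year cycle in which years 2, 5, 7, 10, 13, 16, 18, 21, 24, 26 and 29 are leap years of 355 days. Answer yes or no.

yes

Year 316 AH is year 16 of its 30-year cycle; leap positions are 2, 5, 7, 10, 13, 16, 18, 21, 24, 26, 29, so it is a leap year (355 days).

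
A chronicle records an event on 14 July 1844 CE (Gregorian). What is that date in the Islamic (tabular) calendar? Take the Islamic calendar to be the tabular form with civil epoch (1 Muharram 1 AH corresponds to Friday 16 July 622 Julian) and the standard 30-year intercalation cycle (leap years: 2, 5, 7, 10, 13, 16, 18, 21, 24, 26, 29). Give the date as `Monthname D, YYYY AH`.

Jumada al-Thani 27, 1260 AH

Julian Day Number of the source date = 2394762.
Converting JDN 2394762 to the tabular Islamic calendar gives 27 Jumada al-Thani 1260 AH.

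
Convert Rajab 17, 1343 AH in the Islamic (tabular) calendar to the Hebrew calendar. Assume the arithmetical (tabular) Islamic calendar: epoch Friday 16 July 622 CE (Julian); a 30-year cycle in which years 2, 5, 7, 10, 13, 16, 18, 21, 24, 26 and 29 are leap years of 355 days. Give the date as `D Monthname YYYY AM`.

Both dates share Julian Day Number 2424193; in the Hebrew calendar that is 17 Shevat 5685 AM.

17 Shevat 5685 AM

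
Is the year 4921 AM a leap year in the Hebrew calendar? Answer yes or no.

Hebrew year 4921 is year 19 of its 19-year Metonic cycle; leap years are at positions 3, 6, 8, 11, 14, 17, 19, so it is a leap year (13 months).

yes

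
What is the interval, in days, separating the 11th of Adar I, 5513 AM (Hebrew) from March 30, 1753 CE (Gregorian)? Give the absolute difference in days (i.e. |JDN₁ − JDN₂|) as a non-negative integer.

43

First date → JDN 2361376; second date → JDN 2361419.
The interval is |2361376 − 2361419| = 43 days.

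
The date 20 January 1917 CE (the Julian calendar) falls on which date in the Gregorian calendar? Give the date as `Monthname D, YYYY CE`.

The Julian–Gregorian offset here is 13 days (Julian trailing).
20 January 1917 Julian + 13 days → 2 February 1917 Gregorian.

February 2, 1917 CE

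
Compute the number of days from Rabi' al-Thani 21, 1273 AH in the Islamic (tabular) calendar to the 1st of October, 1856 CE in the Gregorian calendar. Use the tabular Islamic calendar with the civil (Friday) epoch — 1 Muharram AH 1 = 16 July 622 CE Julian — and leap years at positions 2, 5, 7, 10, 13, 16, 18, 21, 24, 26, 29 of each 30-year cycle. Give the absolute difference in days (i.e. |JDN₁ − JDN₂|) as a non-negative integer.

JDN of the first date = 2399303.
JDN of the second date = 2399224.
|2399224 − 2399303| = 79.

79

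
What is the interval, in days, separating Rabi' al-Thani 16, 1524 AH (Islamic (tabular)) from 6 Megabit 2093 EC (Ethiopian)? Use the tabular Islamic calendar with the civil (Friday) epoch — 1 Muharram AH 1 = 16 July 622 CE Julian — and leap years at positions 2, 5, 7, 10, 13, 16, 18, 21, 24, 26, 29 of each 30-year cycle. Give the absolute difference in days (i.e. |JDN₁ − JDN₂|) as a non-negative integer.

265

JDN of the first date = 2488244.
JDN of the second date = 2488509.
|2488509 − 2488244| = 265.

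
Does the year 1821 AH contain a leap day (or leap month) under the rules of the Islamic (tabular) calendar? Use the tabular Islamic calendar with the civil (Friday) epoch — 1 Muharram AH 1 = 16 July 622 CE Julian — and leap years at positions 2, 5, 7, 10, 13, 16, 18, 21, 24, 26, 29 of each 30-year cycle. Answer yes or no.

yes

Year 1821 AH is year 21 of its 30-year cycle; leap positions are 2, 5, 7, 10, 13, 16, 18, 21, 24, 26, 29, so it is a leap year (355 days).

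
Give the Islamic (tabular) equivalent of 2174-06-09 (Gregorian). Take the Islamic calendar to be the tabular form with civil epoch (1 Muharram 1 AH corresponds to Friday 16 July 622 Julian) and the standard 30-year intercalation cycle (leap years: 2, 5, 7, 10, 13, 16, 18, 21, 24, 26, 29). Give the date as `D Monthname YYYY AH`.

9 Rajab 1600 AH

Both dates share Julian Day Number 2515257; in the tabular Islamic calendar that is 9 Rajab 1600 AH.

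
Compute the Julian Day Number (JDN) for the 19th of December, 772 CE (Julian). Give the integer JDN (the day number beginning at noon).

2003384

Equivalently 23 December 772 (proleptic Gregorian).
JDN 2451545 is 1 January 2000 CE (Gregorian); the target day is −448161 days from there, so JDN = 2003384.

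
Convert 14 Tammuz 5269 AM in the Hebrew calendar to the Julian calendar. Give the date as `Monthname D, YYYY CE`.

The source date corresponds to 12 July 1509 in the proleptic Gregorian calendar (JDN 2272403).
That day falls on 2 July 1509 CE in the Julian calendar.

July 2, 1509 CE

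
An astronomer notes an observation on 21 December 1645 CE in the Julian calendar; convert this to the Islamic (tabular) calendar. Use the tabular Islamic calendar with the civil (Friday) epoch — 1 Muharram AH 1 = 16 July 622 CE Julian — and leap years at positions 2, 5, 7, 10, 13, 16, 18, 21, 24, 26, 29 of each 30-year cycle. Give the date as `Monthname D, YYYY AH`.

Both dates share Julian Day Number 2322249; in the tabular Islamic calendar that is 13 Dhu al-Qa'dah 1055 AH.

Dhu al-Qa'dah 13, 1055 AH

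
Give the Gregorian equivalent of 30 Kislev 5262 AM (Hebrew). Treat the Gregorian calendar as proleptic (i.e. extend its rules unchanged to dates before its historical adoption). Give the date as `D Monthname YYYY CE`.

Both dates share Julian Day Number 2269643; in the Gregorian calendar that is 21 December 1501 CE.

21 December 1501 CE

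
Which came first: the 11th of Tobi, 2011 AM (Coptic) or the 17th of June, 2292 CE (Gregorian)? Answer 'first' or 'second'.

second

First date → JDN 2559312; second date → JDN 2558364.
JDN 2558364 < JDN 2559312, so the second date is earlier.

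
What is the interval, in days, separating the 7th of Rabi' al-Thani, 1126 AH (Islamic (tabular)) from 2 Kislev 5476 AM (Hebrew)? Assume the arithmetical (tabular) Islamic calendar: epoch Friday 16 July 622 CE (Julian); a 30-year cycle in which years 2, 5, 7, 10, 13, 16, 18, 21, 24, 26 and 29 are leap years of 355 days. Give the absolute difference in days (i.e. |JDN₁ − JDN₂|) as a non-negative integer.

First date → JDN 2347197; second date → JDN 2347782.
The interval is |2347197 − 2347782| = 585 days.

585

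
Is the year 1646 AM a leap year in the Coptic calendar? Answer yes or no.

1646 mod 4 = 2; in the Coptic calendar a year is leap when year mod 4 = 3, so it is a common year.

no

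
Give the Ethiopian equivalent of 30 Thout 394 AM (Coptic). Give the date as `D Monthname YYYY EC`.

30 Meskerem 670 EC

Both dates share Julian Day Number 1968602; in the Ethiopian calendar that is 30 Meskerem 670 EC.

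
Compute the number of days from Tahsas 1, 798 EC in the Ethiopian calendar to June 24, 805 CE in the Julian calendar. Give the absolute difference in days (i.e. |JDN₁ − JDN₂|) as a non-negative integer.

156

First date → JDN 2015415; second date → JDN 2015259.
The interval is |2015415 − 2015259| = 156 days.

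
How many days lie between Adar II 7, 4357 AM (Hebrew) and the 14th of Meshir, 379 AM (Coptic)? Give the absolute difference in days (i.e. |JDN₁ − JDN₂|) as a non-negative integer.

24083

First date → JDN 1939174; second date → JDN 1963257.
The interval is |1939174 − 1963257| = 24083 days.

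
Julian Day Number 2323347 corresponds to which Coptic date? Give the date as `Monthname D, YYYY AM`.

Koiak 27, 1365 AM

JDN 2323347 is 2 January 1649 in the Gregorian calendar.
In the Coptic calendar that day is Koiak 27, 1365 AM.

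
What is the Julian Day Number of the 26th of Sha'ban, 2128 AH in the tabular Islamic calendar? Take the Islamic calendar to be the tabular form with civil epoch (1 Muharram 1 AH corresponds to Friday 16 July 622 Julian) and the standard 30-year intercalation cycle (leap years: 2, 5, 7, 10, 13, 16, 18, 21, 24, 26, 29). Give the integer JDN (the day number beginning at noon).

2702410

In the Gregorian calendar the same day is 5 November 2686.
JDN 2400001 is 17 November 1858 CE (Gregorian), MJD 0; the target day is +302409 days from there, so JDN = 2702410.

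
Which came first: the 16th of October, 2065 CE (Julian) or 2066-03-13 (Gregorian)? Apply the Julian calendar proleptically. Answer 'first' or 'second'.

first

First date → JDN 2475588; second date → JDN 2475723.
JDN 2475588 < JDN 2475723, so the first date is earlier.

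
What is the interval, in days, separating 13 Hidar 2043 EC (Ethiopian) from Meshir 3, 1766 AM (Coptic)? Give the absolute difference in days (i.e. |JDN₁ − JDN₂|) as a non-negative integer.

JDN of the first date = 2470133.
JDN of the second date = 2469848.
|2469848 − 2470133| = 285.

285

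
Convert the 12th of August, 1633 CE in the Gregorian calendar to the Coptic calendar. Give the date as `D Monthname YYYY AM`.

9 Mesori 1349 AM

Both dates share Julian Day Number 2317725; in the Coptic calendar that is 9 Mesori 1349 AM.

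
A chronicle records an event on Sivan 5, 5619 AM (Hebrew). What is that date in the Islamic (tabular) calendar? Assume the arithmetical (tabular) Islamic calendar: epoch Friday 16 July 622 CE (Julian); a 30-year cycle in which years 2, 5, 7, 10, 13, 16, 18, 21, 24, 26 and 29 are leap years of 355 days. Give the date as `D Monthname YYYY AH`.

Julian Day Number of the source date = 2400203.
Converting JDN 2400203 to the tabular Islamic calendar gives 6 Dhu al-Qa'dah 1275 AH.

6 Dhu al-Qa'dah 1275 AH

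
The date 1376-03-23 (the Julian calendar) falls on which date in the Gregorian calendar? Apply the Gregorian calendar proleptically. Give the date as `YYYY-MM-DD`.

1376-03-31

The Julian–Gregorian offset here is 8 days (Julian trailing).
23 March 1376 Julian + 8 days → 31 March 1376 Gregorian.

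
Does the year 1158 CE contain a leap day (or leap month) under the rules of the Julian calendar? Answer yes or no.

no

1158 mod 4 = 2, so it is a common year in the Julian calendar.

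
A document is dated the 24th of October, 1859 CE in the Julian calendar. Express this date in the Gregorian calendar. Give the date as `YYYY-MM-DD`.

For dates in this range the Gregorian date is 12 days ahead of the Julian.
24 October 1859 Julian + 12 days → 5 November 1859 Gregorian.

1859-11-05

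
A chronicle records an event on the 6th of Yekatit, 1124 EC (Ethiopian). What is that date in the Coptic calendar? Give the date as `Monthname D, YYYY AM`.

The source date corresponds to 8 February 1132 in the proleptic Gregorian calendar (JDN 2134552).
That day falls on 6 Meshir 848 AM in the Coptic calendar.

Meshir 6, 848 AM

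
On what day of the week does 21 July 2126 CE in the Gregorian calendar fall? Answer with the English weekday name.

2497767 ≡ 6 (mod 7); counting from Monday = 0 gives Sunday.

Sunday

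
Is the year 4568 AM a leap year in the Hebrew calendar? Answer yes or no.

yes

Hebrew year 4568 is year 8 of its 19-year Metonic cycle; leap years are at positions 3, 6, 8, 11, 14, 17, 19, so it is a leap year (13 months).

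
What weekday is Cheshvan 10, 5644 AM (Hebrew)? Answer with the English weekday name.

Saturday

This is JDN 2409125 (10 November 1883 Gregorian).
2409125 ≡ 5 (mod 7); counting from Monday = 0 gives Saturday.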